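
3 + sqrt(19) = 7.36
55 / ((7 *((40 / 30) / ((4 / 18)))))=55 / 42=1.31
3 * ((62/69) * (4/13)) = 248/299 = 0.83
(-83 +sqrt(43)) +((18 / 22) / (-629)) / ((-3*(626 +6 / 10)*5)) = -1799209838 / 21677227 +sqrt(43) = -76.44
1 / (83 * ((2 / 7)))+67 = 11129 / 166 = 67.04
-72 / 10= -36 / 5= -7.20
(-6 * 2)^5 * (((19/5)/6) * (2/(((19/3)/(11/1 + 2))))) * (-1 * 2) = 6469632/5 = 1293926.40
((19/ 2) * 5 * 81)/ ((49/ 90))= 346275/ 49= 7066.84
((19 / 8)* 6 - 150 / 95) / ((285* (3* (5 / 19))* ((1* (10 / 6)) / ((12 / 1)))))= 963 / 2375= 0.41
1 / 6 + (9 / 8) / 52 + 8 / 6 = 633 / 416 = 1.52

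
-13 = -13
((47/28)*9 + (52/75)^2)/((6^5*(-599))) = -2455087/733607280000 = -0.00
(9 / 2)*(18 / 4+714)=12933 / 4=3233.25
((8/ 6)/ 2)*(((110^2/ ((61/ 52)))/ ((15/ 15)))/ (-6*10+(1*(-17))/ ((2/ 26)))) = -1258400/ 51423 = -24.47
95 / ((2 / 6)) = 285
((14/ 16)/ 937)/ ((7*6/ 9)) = 3/ 14992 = 0.00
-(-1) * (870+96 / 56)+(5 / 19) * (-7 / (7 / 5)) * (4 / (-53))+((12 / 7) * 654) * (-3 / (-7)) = 66726706 / 49343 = 1352.30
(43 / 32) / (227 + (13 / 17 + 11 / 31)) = 22661 / 3847008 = 0.01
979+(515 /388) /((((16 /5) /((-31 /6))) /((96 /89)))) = 33727003 /34532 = 976.69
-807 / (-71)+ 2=949 / 71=13.37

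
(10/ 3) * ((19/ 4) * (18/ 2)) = 285/ 2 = 142.50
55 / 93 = 0.59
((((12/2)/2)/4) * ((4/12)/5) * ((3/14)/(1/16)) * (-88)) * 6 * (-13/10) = 20592/175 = 117.67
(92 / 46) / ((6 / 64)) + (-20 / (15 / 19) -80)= -84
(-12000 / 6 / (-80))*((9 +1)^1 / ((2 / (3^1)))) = 375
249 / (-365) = -249 / 365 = -0.68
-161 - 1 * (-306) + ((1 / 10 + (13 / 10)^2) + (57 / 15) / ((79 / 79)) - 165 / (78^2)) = 3816769 / 25350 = 150.56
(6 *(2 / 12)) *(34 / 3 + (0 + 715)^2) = 1533709 / 3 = 511236.33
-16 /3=-5.33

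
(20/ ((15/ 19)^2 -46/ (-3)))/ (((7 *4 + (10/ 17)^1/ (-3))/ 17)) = 9389610/ 12252229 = 0.77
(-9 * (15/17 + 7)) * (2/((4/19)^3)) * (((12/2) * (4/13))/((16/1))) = -12407931/7072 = -1754.52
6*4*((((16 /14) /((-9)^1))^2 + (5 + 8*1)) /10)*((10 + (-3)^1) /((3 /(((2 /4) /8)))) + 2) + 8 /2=5638603 /79380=71.03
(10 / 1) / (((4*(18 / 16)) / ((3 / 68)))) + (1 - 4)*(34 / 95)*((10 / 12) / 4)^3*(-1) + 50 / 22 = 2.38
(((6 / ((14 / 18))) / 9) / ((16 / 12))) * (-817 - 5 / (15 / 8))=-7377 / 14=-526.93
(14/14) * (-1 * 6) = -6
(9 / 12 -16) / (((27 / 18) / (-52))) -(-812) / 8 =3781 / 6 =630.17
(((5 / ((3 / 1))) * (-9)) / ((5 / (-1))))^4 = 81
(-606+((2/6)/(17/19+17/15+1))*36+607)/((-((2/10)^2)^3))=-66921875/863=-77545.63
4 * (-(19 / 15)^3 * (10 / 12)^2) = -6859 / 1215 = -5.65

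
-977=-977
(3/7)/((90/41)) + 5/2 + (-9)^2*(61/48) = 177463/1680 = 105.63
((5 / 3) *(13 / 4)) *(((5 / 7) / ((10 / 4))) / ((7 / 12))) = 2.65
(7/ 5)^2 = 49/ 25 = 1.96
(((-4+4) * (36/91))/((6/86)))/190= 0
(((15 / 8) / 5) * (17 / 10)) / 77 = 51 / 6160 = 0.01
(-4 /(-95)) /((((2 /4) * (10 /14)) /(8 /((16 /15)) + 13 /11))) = 5348 /5225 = 1.02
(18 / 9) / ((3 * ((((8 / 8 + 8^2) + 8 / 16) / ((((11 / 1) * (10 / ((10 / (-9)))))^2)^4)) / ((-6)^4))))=15945028319714459328 / 131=121717773432934804.03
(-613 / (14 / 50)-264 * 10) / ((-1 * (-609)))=-33805 / 4263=-7.93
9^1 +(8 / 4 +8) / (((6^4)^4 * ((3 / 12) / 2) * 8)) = 12694994583557 / 1410554953728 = 9.00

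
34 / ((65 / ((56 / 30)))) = 952 / 975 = 0.98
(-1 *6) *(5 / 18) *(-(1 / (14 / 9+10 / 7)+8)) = 7835 / 564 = 13.89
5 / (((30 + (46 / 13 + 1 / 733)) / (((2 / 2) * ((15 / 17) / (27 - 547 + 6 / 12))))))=-1429350 / 5645112463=-0.00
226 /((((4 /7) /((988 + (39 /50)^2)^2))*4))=4831757098271831 /50000000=96635141.97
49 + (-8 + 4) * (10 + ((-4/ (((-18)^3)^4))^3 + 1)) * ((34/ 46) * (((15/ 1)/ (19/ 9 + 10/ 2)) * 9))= -20822341327914092356574213439784247571486080939/ 36632938326994334771788474353002553418973184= -568.40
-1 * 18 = -18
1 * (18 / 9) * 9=18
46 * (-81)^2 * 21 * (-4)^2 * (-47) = -4766120352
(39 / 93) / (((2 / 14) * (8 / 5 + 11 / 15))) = 39 / 31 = 1.26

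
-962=-962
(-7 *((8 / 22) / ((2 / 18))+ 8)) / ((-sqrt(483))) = 124 *sqrt(483) / 759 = 3.59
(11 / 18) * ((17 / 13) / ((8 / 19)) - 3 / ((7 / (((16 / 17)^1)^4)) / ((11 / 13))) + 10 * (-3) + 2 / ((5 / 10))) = -15502806121 / 1094459184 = -14.16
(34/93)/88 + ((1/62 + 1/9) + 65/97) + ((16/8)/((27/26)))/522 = 750735991/932374476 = 0.81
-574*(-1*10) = 5740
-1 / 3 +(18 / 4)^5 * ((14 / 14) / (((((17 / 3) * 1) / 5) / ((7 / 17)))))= 670.10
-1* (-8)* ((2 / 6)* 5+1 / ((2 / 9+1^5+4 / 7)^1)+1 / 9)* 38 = 722000 / 1017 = 709.93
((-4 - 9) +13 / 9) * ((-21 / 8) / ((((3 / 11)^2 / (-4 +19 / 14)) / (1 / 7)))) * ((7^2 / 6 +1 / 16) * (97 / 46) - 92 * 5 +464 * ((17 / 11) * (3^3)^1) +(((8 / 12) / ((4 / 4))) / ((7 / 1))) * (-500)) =-16975665304741 / 5842368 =-2905613.84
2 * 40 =80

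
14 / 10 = 7 / 5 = 1.40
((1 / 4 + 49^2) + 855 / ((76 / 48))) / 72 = 11765 / 288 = 40.85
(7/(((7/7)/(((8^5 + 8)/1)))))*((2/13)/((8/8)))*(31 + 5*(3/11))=1142346.74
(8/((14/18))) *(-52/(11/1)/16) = -234/77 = -3.04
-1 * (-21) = 21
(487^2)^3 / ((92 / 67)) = 893816916644753203 / 92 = 9715401267877752.21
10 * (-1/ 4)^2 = 5/ 8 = 0.62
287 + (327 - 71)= 543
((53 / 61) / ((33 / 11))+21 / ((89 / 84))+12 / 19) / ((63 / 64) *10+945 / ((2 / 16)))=41078368 / 14992069491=0.00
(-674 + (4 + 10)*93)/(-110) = -314/55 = -5.71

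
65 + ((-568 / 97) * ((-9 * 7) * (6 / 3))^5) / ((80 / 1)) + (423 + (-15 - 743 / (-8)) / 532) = 685464154956189 / 294880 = 2324552885.77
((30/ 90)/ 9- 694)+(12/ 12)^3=-692.96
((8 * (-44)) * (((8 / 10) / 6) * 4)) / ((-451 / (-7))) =-1792 / 615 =-2.91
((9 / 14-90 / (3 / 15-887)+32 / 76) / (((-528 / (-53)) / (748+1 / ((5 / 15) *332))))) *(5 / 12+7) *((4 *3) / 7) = 1112.54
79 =79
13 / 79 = 0.16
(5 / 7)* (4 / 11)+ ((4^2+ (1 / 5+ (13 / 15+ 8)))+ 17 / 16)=487667 / 18480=26.39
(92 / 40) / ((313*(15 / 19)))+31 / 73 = 1487351 / 3427350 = 0.43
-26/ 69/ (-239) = 26/ 16491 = 0.00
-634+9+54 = -571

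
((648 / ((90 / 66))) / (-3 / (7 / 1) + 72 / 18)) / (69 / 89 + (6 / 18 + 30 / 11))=24424092 / 704125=34.69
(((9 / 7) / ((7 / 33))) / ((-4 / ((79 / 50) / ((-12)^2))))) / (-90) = 869 / 4704000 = 0.00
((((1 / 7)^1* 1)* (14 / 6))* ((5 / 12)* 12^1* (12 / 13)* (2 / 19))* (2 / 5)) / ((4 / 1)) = 4 / 247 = 0.02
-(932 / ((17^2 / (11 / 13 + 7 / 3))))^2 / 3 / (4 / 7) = -23372934592 / 381106323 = -61.33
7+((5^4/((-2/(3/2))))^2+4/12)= 10547227/48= 219733.90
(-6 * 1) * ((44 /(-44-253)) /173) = 8 /1557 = 0.01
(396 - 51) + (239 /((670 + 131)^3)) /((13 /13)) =177303228584 /513922401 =345.00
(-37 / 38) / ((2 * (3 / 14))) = -259 / 114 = -2.27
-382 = -382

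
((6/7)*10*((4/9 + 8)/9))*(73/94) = 55480/8883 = 6.25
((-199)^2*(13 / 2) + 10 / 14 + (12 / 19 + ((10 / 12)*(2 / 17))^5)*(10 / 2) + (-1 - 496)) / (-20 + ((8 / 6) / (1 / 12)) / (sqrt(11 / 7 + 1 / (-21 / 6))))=-117893328980797285 / 4609230664248 - 23578665796159457*sqrt(7) / 3456922998186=-43623.56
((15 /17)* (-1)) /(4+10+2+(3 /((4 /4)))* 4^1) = -15 /476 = -0.03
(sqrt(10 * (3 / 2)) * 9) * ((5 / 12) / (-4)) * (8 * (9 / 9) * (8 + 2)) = -75 * sqrt(15) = -290.47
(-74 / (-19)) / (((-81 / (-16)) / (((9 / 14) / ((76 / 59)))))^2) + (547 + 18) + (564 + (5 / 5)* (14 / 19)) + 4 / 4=30783498932 / 27223371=1130.77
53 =53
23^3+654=12821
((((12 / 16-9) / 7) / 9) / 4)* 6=-11 / 56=-0.20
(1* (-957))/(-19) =957/19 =50.37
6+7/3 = 25/3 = 8.33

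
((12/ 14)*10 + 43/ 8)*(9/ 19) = 6.61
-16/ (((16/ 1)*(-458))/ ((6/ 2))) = 3/ 458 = 0.01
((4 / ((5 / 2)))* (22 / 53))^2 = 30976 / 70225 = 0.44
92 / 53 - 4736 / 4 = -62660 / 53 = -1182.26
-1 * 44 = -44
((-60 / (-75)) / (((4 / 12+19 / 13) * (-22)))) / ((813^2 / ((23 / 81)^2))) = -6877 / 2782662965775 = -0.00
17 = 17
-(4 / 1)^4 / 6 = -128 / 3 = -42.67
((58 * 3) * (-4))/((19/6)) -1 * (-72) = -147.79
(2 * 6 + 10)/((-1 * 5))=-22/5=-4.40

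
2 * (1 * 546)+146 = 1238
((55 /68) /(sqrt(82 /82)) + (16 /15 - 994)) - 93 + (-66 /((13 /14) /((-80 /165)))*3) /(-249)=-1194723293 /1100580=-1085.54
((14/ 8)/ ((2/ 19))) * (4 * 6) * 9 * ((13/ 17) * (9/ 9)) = 46683/ 17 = 2746.06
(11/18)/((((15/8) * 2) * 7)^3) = 352/10418625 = 0.00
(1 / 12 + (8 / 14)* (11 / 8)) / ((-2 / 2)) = -73 / 84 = -0.87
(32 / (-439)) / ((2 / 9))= -0.33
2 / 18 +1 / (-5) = -4 / 45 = -0.09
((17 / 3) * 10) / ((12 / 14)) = 595 / 9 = 66.11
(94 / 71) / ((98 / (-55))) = -0.74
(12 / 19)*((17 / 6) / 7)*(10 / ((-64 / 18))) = -765 / 1064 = -0.72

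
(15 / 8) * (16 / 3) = 10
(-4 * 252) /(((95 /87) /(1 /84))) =-1044 /95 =-10.99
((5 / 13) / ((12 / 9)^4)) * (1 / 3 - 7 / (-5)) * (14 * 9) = 26.58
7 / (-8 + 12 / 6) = -7 / 6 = -1.17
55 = 55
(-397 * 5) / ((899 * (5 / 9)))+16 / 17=-46357 / 15283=-3.03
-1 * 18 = -18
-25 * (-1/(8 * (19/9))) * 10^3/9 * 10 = 31250/19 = 1644.74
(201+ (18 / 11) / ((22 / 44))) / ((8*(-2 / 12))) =-6741 / 44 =-153.20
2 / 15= 0.13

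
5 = 5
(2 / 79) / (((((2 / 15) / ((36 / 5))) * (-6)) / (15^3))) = -60750 / 79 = -768.99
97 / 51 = 1.90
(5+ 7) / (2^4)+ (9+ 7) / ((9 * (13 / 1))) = 415 / 468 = 0.89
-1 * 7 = -7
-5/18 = -0.28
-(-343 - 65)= 408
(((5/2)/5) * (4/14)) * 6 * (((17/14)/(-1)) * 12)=-612/49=-12.49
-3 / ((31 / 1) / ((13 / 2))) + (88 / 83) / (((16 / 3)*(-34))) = -111081 / 174964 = -0.63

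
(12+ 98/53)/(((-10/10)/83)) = -60922/53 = -1149.47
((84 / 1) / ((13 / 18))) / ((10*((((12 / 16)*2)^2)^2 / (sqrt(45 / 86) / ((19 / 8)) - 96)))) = -14336 / 65+ 1792*sqrt(430) / 53105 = -219.85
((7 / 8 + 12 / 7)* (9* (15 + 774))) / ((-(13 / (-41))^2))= -1730833245 / 9464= -182886.01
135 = 135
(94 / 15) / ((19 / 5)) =94 / 57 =1.65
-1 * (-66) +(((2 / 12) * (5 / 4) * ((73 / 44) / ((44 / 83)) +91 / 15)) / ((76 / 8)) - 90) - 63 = -114940427 / 1324224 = -86.80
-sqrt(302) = -17.38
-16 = -16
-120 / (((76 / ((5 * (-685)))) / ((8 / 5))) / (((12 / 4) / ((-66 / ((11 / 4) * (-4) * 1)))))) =82200 / 19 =4326.32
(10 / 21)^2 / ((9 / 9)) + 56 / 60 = 2558 / 2205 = 1.16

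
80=80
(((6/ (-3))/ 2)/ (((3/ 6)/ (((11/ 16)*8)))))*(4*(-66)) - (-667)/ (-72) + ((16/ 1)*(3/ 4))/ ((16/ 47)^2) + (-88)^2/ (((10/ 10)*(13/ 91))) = 57206.28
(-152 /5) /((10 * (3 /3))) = -76 /25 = -3.04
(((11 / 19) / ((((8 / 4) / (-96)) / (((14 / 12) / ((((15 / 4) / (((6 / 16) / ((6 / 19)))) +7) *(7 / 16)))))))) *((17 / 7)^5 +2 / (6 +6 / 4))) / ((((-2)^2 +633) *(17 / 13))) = -30082036864 / 40530668745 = -0.74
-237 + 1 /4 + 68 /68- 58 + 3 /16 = -293.56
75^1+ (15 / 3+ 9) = 89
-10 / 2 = -5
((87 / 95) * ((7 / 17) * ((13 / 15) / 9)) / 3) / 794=0.00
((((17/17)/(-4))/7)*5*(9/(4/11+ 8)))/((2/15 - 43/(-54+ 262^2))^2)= -5239734996375/480212928356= -10.91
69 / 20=3.45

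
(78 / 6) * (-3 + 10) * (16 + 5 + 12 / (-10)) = 9009 / 5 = 1801.80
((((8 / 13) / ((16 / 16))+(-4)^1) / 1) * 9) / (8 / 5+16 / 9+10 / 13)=-8910 / 1213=-7.35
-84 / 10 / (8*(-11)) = 21 / 220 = 0.10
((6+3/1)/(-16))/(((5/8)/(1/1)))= -9/10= -0.90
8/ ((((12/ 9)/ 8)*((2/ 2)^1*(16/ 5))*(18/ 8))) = 20/ 3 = 6.67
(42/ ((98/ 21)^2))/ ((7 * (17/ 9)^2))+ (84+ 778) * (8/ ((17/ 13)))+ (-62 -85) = 145192421/ 28322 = 5126.49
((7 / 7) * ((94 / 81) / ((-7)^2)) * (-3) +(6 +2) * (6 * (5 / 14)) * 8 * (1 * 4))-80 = 619826 / 1323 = 468.50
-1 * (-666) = 666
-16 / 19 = -0.84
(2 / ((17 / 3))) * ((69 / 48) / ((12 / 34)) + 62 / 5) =7907 / 1360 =5.81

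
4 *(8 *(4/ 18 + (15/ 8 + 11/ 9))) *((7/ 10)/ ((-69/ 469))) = -1569274/ 3105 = -505.40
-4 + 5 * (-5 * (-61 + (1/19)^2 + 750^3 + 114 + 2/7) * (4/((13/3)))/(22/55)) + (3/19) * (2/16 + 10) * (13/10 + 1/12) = -127929391168600573/5256160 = -24338945383.82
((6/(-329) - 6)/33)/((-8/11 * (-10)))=-33/1316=-0.03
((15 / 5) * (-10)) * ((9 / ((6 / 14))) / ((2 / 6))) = -1890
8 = 8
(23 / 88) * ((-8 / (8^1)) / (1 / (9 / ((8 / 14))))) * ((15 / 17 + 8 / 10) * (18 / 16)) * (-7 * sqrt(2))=1186731 * sqrt(2) / 21760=77.13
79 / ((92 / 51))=4029 / 92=43.79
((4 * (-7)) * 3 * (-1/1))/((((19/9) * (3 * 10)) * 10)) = 63/475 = 0.13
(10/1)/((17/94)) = 940/17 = 55.29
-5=-5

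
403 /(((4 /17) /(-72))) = -123318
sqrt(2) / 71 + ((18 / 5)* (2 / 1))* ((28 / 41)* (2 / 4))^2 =sqrt(2) / 71 + 7056 / 8405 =0.86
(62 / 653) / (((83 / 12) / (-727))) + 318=16694394 / 54199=308.02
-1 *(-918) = 918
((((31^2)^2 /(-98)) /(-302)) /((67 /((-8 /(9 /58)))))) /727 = -107128436 /3243581019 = -0.03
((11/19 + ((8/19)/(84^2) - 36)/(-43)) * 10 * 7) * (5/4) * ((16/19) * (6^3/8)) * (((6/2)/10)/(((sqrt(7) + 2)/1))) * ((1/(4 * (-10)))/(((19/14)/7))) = 21429933/294937 - 21429933 * sqrt(7)/589874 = -23.46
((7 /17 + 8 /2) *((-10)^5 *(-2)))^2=225000000000000 /289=778546712802.77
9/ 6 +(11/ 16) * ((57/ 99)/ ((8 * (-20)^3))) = 4607981/ 3072000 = 1.50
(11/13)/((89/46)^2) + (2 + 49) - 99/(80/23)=187522399/8237840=22.76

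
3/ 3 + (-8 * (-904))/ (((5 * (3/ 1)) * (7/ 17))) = 123049/ 105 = 1171.90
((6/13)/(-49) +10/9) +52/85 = 834976/487305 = 1.71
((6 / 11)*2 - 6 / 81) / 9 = 302 / 2673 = 0.11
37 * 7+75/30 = 523/2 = 261.50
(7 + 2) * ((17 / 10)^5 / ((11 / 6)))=69.70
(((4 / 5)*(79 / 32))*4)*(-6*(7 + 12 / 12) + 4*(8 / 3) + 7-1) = -3713 / 15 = -247.53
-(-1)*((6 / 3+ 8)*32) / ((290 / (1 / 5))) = 32 / 145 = 0.22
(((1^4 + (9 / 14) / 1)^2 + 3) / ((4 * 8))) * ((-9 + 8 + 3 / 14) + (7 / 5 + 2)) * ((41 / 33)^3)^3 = 22306822863801320657 / 6792166037277815040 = 3.28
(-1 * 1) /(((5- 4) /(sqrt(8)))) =-2 * sqrt(2) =-2.83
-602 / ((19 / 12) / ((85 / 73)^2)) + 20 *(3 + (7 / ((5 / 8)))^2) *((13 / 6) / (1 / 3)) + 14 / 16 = 65540135673 / 4050040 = 16182.59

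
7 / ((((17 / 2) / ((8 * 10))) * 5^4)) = 224 / 2125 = 0.11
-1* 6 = -6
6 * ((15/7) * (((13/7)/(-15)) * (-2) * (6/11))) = 936/539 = 1.74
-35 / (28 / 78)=-195 / 2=-97.50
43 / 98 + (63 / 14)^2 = 4055 / 196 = 20.69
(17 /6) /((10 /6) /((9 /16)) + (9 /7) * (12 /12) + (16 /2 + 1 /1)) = 1071 /5008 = 0.21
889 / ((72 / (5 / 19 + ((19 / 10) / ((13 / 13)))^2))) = 2180717 / 45600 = 47.82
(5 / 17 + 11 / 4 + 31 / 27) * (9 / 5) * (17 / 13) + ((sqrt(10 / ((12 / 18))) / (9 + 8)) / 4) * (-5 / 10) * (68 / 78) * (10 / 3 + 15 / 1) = 7697 / 780 - 55 * sqrt(15) / 468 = 9.41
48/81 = 16/27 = 0.59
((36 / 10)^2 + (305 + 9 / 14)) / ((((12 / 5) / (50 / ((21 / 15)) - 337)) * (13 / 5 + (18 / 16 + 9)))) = -78392233 / 24941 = -3143.11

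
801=801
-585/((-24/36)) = 1755/2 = 877.50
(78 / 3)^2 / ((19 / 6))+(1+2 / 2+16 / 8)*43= 7324 / 19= 385.47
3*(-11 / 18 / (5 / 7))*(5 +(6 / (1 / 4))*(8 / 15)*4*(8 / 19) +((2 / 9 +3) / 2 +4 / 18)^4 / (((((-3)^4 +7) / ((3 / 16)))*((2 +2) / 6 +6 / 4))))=-68.19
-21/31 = -0.68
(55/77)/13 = 5/91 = 0.05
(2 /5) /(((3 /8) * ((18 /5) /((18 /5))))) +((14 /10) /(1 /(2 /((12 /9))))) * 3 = 221 /30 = 7.37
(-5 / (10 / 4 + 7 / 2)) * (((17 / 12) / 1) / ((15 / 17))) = -289 / 216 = -1.34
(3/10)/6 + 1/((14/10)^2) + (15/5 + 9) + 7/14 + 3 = 15739/980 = 16.06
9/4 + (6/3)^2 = 25/4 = 6.25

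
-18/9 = -2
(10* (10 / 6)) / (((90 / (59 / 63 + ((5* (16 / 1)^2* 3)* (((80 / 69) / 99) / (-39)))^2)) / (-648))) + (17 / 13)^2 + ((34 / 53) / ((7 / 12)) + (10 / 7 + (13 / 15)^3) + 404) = 16694470650971318 / 121903996339125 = 136.95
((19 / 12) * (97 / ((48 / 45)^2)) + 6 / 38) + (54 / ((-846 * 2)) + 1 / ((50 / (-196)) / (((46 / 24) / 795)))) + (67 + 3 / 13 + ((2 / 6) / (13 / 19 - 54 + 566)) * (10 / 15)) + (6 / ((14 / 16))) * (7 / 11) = 15698312595412755359 / 75948532792704000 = 206.70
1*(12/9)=4/3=1.33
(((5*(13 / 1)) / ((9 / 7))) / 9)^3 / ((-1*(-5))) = 18839275 / 531441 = 35.45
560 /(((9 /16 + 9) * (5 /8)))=93.70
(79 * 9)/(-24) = -237/8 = -29.62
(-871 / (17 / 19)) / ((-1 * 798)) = 871 / 714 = 1.22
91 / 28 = 3.25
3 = 3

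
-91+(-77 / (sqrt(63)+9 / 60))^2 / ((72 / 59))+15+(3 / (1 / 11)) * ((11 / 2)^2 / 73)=2756541552881 / 185299252452 - 699622000 * sqrt(7) / 634586481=11.96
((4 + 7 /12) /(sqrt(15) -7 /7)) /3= 55 /504 + 55 *sqrt(15) /504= 0.53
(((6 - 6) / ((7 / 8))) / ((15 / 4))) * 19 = 0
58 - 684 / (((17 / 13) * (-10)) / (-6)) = -21746 / 85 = -255.84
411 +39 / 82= 33741 / 82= 411.48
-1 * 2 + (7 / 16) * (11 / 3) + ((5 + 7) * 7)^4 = 2389782509 / 48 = 49787135.60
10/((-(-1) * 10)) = 1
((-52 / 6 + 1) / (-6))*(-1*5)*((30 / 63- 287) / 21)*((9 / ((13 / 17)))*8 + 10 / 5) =432471875 / 51597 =8381.73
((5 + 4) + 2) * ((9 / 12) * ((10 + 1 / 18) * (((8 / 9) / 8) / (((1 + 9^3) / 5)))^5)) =0.00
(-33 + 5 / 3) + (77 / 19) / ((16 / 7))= -26959 / 912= -29.56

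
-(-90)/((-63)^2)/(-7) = -10/3087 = -0.00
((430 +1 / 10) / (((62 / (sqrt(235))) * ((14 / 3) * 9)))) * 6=4301 * sqrt(235) / 4340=15.19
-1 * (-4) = 4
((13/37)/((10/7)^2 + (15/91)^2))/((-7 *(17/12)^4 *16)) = -19931184/52920993625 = -0.00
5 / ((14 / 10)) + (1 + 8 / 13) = 472 / 91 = 5.19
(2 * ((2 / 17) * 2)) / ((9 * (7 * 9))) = 8 / 9639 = 0.00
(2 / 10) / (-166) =-1 / 830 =-0.00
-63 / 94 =-0.67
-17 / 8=-2.12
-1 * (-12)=12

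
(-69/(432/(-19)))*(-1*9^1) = -437/16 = -27.31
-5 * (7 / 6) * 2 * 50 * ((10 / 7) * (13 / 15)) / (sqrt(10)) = -228.39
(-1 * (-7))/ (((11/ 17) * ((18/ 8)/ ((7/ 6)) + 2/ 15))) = 24990/ 4763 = 5.25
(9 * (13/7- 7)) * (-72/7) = 23328/49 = 476.08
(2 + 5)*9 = 63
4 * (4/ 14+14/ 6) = 220/ 21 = 10.48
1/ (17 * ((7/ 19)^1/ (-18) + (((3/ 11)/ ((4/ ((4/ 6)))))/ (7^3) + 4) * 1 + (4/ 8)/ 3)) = 1290366/ 90954845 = 0.01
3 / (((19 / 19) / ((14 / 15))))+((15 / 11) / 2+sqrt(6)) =sqrt(6)+383 / 110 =5.93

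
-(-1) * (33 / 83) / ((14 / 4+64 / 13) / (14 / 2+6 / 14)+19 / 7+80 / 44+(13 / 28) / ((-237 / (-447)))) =0.06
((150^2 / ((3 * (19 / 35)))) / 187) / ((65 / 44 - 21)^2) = 46200000 / 238335563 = 0.19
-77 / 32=-2.41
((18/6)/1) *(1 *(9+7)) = 48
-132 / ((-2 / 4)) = 264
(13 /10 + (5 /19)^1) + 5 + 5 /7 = 9679 /1330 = 7.28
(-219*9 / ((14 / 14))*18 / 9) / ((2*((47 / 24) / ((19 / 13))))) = -898776 / 611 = -1470.99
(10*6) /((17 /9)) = 540 /17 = 31.76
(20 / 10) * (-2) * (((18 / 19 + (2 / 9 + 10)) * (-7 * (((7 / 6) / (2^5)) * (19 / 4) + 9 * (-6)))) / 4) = -276351215 / 65664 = -4208.57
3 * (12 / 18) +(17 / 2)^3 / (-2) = -4881 / 16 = -305.06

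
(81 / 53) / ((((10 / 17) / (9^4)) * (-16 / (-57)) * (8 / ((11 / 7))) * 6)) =1888209873 / 949760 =1988.09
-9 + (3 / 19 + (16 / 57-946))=-954.56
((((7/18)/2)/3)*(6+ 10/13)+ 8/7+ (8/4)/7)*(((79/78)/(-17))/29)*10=-1812260/47240739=-0.04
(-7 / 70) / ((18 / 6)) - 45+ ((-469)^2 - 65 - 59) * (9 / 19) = 59330321 / 570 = 104088.28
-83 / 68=-1.22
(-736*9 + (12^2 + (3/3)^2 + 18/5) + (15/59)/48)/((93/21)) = -213947041/146320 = -1462.19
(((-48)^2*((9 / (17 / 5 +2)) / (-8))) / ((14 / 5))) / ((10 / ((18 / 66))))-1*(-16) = 872 / 77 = 11.32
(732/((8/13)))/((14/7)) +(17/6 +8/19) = 136345/228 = 598.00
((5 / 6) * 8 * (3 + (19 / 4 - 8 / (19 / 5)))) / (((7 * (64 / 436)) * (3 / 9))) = 233805 / 2128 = 109.87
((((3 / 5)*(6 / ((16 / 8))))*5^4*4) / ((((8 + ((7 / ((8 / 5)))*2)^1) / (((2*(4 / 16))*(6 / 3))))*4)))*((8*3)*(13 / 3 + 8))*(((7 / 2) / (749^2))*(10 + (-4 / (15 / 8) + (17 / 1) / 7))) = 47996400 / 37587067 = 1.28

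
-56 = -56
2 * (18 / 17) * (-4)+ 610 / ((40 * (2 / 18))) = 8757 / 68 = 128.78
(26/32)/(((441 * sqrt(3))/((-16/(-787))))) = 13 * sqrt(3)/1041201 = 0.00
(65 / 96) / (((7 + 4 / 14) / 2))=455 / 2448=0.19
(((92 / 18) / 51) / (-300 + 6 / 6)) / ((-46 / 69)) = 1 / 1989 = 0.00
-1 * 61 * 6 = -366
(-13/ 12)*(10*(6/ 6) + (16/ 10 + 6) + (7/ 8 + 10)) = -14807/ 480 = -30.85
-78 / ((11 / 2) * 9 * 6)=-26 / 99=-0.26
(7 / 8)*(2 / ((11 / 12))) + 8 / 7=235 / 77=3.05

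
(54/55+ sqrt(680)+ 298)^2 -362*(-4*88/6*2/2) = 65776*sqrt(170)/55+ 1010115208/9075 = 126900.44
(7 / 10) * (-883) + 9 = -6091 / 10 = -609.10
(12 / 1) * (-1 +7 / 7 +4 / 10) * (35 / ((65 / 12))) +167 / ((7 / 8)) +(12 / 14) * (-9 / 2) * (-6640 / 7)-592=10474344 / 3185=3288.65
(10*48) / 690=16 / 23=0.70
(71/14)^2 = 5041/196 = 25.72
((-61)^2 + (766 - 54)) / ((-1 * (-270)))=4433 / 270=16.42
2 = 2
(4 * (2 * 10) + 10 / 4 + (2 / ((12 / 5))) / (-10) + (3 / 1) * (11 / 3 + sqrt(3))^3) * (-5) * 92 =-1363325 / 9 - 59800 * sqrt(3) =-255057.19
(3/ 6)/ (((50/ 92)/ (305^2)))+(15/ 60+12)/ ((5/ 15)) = 342479/ 4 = 85619.75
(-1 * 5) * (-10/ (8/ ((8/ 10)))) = 5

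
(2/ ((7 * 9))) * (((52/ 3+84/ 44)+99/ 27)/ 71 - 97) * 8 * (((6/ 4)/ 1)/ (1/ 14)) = -515.61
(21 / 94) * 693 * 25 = 363825 / 94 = 3870.48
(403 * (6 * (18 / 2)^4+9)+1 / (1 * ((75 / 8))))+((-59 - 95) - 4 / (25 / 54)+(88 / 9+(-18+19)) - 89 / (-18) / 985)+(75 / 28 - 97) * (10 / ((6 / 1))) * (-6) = 15868916.46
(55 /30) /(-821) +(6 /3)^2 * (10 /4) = 49249 /4926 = 10.00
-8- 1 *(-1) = -7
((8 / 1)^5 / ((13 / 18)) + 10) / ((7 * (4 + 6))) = 294977 / 455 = 648.30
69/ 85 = 0.81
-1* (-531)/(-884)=-531/884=-0.60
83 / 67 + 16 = 1155 / 67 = 17.24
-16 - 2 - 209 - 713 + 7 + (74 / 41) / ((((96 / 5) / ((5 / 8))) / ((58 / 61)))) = -447992311 / 480192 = -932.94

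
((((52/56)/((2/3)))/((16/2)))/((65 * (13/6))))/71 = 9/516880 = 0.00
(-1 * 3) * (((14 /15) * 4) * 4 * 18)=-4032 /5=-806.40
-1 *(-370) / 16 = 185 / 8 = 23.12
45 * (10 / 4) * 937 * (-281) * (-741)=43898192325 / 2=21949096162.50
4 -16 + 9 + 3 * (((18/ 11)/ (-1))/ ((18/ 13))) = -72/ 11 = -6.55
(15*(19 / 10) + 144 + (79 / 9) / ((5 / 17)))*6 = 18211 / 15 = 1214.07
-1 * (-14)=14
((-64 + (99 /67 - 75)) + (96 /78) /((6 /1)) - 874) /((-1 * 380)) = 660643 /248235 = 2.66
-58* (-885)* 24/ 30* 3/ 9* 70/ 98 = 68440/ 7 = 9777.14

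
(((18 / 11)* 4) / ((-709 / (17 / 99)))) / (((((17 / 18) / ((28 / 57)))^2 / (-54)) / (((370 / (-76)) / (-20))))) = 56391552 / 10003254767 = 0.01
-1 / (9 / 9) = -1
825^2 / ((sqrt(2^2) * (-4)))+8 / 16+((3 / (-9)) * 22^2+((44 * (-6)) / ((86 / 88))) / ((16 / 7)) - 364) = -88464221 / 1032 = -85721.14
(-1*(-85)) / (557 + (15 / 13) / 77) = 85085 / 557572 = 0.15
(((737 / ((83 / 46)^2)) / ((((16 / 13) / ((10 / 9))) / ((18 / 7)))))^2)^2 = 412426028536388841928007250625 / 5407753649365837441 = 76265683549.54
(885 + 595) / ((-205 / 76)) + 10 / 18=-202259 / 369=-548.13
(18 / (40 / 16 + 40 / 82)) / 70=738 / 8575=0.09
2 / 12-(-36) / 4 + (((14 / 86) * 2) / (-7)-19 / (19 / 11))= -1.88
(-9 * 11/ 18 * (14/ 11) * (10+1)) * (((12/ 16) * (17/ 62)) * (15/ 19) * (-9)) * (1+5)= 1590435/ 2356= 675.06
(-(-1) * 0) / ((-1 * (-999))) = 0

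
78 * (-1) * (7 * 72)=-39312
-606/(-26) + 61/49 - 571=-348087/637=-546.45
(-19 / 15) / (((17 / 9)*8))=-57 / 680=-0.08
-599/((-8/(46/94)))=13777/376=36.64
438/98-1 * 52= -2329/49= -47.53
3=3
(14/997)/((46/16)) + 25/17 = 1.48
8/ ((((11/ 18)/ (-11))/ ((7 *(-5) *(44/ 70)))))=3168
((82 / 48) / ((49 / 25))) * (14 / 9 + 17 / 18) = 5125 / 2352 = 2.18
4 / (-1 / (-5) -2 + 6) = 20 / 21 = 0.95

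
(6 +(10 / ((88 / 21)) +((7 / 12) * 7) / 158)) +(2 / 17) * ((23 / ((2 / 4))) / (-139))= 412657783 / 49282728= 8.37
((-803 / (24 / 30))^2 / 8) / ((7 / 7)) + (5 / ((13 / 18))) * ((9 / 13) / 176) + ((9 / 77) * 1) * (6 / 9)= 209772663077 / 1665664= 125939.36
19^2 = 361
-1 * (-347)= 347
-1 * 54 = -54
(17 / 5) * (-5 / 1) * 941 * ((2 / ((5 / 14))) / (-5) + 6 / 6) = 47991 / 25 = 1919.64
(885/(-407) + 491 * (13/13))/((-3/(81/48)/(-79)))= 17681859/814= 21722.19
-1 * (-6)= 6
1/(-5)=-1/5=-0.20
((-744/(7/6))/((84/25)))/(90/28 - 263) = 18600/25459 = 0.73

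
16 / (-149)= -16 / 149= -0.11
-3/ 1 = -3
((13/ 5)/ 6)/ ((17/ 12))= 26/ 85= 0.31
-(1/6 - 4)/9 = 23/54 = 0.43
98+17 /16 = 1585 /16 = 99.06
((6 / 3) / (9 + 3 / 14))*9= 84 / 43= 1.95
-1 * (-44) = 44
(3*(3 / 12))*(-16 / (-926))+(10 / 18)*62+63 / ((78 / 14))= 2479141 / 54171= 45.77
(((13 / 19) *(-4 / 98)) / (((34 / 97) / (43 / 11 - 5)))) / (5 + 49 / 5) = 37830 / 6441589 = 0.01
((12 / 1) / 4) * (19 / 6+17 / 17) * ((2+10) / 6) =25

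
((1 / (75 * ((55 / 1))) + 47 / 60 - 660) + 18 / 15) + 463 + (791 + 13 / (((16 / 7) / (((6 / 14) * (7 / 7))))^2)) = 629841281 / 1056000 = 596.44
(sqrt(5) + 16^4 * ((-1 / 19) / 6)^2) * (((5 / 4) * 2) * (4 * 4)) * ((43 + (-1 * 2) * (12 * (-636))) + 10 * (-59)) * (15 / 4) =2207550 * sqrt(5) + 12056166400 / 1083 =16068426.14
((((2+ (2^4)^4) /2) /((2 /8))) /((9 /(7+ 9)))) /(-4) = -58256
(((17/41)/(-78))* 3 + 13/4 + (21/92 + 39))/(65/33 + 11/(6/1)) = 34356003/3077009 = 11.17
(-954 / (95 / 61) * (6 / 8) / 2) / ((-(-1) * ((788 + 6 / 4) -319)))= -87291 / 178790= -0.49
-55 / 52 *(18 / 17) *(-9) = 4455 / 442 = 10.08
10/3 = 3.33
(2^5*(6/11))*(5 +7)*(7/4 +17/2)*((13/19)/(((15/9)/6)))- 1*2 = 5286.18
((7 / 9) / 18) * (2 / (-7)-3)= -23 / 162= -0.14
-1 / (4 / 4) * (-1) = 1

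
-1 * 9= -9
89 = 89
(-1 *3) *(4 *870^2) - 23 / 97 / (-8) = -7048252777 / 776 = -9082799.97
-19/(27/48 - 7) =304/103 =2.95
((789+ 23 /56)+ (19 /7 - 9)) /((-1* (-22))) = 6265 /176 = 35.60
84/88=21/22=0.95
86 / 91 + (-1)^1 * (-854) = 77800 / 91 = 854.95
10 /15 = 2 /3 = 0.67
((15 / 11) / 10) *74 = 111 / 11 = 10.09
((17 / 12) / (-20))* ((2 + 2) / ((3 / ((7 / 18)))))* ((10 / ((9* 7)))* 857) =-14569 / 2916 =-5.00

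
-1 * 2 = -2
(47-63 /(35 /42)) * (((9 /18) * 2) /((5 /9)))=-1287 /25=-51.48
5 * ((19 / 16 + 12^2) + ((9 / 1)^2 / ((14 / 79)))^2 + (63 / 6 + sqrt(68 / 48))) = 5 * sqrt(51) / 6 + 819554315 / 784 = 1045355.84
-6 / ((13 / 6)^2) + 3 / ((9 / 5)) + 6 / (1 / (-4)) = -11971 / 507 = -23.61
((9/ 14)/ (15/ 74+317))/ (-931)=-333/ 152973541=-0.00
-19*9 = -171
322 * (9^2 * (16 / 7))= 59616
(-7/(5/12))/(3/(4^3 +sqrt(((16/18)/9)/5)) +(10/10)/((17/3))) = -999367712/13285985- 145656 *sqrt(10)/13285985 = -75.25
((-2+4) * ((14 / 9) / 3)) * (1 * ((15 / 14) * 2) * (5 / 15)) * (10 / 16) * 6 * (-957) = -7975 / 3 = -2658.33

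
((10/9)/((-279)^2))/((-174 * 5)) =-1/60949503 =-0.00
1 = 1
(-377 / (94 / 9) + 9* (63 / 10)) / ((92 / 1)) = 2421 / 10810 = 0.22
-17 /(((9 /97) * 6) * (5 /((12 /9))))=-3298 /405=-8.14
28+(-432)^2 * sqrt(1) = 186652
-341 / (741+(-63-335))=-341 / 343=-0.99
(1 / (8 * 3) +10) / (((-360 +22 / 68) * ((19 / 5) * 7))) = -20485 / 19517484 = -0.00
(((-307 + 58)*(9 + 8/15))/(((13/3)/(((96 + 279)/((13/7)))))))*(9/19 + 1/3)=-22048950/247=-89267.00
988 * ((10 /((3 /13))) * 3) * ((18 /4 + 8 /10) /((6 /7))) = 2382562 /3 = 794187.33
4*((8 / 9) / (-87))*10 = -320 / 783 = -0.41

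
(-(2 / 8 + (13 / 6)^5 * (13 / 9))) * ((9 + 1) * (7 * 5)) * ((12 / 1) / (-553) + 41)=-2744419890125 / 2764368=-992783.84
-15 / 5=-3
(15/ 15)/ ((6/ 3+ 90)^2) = 1/ 8464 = 0.00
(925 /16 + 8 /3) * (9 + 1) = 14515 /24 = 604.79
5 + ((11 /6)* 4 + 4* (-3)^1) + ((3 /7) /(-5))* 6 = -19 /105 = -0.18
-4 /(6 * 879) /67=-2 /176679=-0.00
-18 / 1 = -18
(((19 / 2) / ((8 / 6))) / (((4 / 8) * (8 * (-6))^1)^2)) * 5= 95 / 1536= 0.06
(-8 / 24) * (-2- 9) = 11 / 3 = 3.67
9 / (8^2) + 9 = 585 / 64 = 9.14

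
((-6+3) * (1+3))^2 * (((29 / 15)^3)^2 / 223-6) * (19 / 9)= -4452333210416 / 2540109375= -1752.81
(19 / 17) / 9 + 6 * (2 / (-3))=-593 / 153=-3.88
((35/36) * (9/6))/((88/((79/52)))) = 2765/109824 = 0.03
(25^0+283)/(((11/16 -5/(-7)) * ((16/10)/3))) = 59640/157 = 379.87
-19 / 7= -2.71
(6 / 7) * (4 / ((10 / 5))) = 12 / 7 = 1.71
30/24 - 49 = -191/4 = -47.75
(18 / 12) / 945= 1 / 630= 0.00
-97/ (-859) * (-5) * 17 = -8245/ 859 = -9.60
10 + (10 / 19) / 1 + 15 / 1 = 485 / 19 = 25.53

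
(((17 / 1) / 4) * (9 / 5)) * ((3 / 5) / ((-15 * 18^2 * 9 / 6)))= -17 / 27000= -0.00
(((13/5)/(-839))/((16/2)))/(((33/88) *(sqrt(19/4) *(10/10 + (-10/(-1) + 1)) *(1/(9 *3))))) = -39 *sqrt(19)/159410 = -0.00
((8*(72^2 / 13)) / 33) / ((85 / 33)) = 41472 / 1105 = 37.53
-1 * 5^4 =-625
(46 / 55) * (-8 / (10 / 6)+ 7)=46 / 25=1.84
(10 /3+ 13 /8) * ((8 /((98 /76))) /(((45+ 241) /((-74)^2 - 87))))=1740647 /3003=579.64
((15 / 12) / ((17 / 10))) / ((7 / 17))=25 / 14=1.79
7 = 7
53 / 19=2.79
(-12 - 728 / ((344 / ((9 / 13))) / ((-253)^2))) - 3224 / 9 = -36436379 / 387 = -94150.85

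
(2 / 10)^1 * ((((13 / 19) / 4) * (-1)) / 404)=-13 / 153520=-0.00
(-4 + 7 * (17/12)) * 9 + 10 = 253/4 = 63.25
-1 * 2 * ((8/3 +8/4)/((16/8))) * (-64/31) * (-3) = -896/31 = -28.90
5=5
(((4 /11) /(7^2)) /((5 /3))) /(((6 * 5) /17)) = 34 /13475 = 0.00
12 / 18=2 / 3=0.67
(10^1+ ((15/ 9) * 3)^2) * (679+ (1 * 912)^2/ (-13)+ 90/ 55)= -316814855/ 143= -2215488.50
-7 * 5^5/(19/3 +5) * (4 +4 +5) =-853125/34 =-25091.91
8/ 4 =2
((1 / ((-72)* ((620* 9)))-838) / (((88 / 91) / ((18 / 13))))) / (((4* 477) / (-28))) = 16497069169 / 936904320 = 17.61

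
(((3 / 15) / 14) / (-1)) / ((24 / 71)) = -71 / 1680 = -0.04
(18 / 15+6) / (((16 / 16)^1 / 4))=144 / 5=28.80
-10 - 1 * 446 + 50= -406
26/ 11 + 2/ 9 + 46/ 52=8933/ 2574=3.47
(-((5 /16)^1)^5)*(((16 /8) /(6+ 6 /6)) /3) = -3125 /11010048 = -0.00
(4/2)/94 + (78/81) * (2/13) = 0.17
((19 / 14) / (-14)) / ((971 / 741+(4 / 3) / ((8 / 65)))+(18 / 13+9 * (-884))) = 4693 / 384510938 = 0.00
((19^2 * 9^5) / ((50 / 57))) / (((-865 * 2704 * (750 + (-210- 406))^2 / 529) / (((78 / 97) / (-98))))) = 1928286370251 / 767762432528000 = 0.00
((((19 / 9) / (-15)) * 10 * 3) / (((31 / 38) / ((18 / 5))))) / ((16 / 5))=-361 / 62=-5.82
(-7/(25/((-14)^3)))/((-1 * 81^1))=-19208/2025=-9.49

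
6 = 6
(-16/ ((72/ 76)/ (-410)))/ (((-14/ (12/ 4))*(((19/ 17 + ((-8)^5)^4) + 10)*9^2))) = -529720/ 33339031148716194326481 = -0.00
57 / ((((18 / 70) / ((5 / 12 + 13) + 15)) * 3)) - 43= 222121 / 108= 2056.68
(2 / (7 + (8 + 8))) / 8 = 1 / 92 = 0.01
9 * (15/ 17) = 135/ 17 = 7.94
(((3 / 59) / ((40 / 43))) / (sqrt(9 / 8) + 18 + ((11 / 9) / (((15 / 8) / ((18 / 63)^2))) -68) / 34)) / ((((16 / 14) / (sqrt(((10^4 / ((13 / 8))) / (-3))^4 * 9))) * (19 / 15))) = 146183292404352000000000 / 4885988228076601087 -6851671622145000000000 * sqrt(2) / 4885988228076601087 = 27935.71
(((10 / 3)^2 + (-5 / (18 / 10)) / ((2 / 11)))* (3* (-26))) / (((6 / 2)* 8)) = 325 / 24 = 13.54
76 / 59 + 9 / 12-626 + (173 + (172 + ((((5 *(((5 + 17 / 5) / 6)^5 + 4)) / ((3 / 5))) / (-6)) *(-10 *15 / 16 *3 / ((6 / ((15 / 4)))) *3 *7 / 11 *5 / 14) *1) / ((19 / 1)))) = -854672265 / 3156736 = -270.75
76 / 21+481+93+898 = 30988 / 21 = 1475.62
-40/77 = -0.52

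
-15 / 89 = -0.17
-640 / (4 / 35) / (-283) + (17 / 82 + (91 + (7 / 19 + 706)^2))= 4180869778923 / 8377366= 499067.34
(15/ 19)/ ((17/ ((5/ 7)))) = 0.03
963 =963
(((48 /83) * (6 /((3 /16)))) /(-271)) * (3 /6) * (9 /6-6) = 3456 /22493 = 0.15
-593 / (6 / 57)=-11267 / 2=-5633.50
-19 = -19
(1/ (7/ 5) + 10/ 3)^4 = 52200625/ 194481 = 268.41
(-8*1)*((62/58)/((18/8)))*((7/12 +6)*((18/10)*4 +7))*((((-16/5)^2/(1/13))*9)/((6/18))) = -4629354496/3625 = -1277063.31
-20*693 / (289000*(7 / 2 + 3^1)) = -0.01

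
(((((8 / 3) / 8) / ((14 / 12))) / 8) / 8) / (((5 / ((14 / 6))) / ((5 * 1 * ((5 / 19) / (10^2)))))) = 1 / 36480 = 0.00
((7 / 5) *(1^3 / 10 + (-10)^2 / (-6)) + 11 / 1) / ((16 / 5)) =-1829 / 480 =-3.81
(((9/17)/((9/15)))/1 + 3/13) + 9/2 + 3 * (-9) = -9453/442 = -21.39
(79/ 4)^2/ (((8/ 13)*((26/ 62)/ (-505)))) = -97702855/ 128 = -763303.55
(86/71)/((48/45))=645/568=1.14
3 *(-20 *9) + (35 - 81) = -586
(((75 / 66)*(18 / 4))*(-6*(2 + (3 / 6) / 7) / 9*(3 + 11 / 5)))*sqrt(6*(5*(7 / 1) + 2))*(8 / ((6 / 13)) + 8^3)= -1496690*sqrt(222) / 77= -289612.71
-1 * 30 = -30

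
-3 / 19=-0.16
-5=-5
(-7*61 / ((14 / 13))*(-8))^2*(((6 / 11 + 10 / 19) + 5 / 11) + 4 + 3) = 1629976608 / 19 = 85788242.53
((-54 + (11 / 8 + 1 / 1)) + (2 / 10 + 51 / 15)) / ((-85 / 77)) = 8701 / 200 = 43.50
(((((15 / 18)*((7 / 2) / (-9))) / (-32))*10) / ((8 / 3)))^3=0.00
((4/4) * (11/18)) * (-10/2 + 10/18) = -220/81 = -2.72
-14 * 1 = -14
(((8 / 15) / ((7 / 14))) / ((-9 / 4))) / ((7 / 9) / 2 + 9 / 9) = -128 / 375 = -0.34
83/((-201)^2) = 83/40401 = 0.00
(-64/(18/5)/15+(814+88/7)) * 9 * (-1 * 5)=-779990/21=-37142.38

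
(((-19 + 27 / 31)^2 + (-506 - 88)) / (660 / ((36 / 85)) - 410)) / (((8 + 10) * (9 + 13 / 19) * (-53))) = 484481 / 19371246024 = 0.00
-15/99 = -5/33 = -0.15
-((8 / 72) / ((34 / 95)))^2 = -9025 / 93636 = -0.10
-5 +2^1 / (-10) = -5.20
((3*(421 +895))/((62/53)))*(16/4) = 418488/31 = 13499.61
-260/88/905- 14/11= -1.28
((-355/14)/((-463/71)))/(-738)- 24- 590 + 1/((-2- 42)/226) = -32579775073/52620876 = -619.14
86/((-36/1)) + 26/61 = -2155/1098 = -1.96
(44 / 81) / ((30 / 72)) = 176 / 135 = 1.30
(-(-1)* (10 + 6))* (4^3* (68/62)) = 34816/31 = 1123.10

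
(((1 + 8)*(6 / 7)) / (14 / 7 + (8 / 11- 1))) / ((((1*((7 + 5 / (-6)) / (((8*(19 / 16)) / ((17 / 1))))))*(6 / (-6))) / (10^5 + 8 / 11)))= -25457328 / 629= -40472.70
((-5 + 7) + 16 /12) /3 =10 /9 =1.11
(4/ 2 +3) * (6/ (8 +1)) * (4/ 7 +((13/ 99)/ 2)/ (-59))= 233185/ 122661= 1.90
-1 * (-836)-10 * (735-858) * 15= 19286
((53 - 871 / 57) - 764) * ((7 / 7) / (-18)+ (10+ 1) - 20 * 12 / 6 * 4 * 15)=890119097 / 513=1735124.95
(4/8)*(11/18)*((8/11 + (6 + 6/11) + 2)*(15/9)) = 85/18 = 4.72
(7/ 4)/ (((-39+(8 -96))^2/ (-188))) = -329/ 16129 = -0.02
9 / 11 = 0.82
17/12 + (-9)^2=989/12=82.42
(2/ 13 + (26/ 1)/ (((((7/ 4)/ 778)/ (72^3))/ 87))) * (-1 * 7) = -34156473901070/ 13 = -2627421069313.08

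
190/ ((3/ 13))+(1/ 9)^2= 66691/ 81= 823.35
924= 924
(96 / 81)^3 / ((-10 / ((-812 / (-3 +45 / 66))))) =-292683776 / 5019165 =-58.31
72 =72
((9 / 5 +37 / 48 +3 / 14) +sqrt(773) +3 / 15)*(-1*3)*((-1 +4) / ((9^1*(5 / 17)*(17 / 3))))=-3*sqrt(773) / 5- 1003 / 560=-18.47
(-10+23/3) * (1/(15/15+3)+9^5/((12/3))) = -206675/6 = -34445.83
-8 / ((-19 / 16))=128 / 19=6.74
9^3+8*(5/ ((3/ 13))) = 2707/ 3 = 902.33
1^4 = 1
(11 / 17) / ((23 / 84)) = 924 / 391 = 2.36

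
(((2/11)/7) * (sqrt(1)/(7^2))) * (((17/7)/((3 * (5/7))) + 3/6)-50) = -1451/56595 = -0.03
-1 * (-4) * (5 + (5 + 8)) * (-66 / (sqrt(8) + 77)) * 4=-1463616 / 5921 + 38016 * sqrt(2) / 5921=-238.11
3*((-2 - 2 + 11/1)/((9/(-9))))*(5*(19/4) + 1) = -2079/4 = -519.75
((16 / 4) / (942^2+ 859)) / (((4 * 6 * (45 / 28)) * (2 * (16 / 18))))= 1 / 15226680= 0.00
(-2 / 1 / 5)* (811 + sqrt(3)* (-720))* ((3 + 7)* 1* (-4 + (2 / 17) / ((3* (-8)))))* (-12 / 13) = 6448.41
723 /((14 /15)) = 10845 /14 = 774.64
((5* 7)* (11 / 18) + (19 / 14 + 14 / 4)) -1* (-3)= 3685 / 126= 29.25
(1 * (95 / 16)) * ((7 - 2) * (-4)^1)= -118.75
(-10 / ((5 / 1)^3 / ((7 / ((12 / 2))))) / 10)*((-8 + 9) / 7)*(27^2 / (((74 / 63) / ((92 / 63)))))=-5589 / 4625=-1.21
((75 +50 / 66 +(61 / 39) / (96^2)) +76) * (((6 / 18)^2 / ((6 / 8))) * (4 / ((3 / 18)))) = 599999135 / 1111968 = 539.58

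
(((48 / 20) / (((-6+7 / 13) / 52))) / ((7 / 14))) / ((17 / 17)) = -16224 / 355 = -45.70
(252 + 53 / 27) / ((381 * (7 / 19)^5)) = 16978610843 / 172893609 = 98.20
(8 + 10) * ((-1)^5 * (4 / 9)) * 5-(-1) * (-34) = -74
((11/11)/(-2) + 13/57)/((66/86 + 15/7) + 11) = -9331/477318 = -0.02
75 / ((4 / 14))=525 / 2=262.50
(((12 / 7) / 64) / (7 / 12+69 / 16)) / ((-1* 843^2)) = -1 / 129890845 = -0.00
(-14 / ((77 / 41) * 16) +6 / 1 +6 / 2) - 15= -569 / 88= -6.47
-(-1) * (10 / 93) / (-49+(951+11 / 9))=30 / 251999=0.00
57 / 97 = 0.59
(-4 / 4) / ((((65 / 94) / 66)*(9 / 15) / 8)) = -1272.62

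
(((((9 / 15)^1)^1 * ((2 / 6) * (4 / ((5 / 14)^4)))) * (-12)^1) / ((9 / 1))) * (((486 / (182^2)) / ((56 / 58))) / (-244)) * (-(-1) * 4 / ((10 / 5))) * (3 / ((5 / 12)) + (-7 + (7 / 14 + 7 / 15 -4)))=-745416 / 32215625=-0.02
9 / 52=0.17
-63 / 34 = -1.85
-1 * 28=-28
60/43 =1.40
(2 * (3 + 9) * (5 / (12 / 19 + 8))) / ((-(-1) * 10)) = 57 / 41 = 1.39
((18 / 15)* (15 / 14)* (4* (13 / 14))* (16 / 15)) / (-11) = -1248 / 2695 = -0.46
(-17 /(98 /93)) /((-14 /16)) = 6324 /343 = 18.44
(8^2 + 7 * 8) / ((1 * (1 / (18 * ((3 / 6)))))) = 1080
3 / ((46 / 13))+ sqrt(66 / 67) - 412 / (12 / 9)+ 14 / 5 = -304.36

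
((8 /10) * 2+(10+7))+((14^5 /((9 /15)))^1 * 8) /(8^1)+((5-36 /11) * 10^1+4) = 147908179 /165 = 896413.21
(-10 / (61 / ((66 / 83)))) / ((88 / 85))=-1275 / 10126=-0.13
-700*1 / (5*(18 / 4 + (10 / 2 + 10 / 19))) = -5320 / 381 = -13.96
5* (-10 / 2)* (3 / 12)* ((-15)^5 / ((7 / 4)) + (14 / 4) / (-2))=303751225 / 112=2712064.51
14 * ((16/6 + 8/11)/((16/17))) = 1666/33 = 50.48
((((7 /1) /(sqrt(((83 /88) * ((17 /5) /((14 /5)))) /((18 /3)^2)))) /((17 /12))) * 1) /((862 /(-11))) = -11088 * sqrt(108647) /10338397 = -0.35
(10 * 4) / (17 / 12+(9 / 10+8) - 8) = 2400 / 139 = 17.27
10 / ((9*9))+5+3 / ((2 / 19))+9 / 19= 34.10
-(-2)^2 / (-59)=4 / 59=0.07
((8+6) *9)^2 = 15876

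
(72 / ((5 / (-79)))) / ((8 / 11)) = -7821 / 5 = -1564.20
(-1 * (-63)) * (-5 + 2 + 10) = 441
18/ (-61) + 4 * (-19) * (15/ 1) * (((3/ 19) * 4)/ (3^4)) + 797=432511/ 549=787.82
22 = 22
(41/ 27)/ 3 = 41/ 81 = 0.51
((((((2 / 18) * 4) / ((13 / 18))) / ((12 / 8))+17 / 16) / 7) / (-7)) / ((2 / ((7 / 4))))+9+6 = 523241 / 34944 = 14.97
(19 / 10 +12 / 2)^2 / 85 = 6241 / 8500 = 0.73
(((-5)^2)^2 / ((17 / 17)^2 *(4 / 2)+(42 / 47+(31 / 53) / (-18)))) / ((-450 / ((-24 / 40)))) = 37365 / 128287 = 0.29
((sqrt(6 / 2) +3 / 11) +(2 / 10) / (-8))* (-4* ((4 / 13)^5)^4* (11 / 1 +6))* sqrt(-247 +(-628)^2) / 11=-224300372066304* sqrt(131379) / 209054601523688793826811 - 3056092569403392* sqrt(43793) / 11498003083802883660474605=-0.00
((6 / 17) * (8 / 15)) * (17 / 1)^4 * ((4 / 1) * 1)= 314432 / 5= 62886.40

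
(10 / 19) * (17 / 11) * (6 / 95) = 0.05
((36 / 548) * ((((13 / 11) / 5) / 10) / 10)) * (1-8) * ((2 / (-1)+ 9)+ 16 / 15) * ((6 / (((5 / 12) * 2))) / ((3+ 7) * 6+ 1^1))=-0.00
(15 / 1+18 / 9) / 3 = 17 / 3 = 5.67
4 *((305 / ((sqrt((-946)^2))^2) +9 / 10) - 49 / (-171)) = 908153057 / 191288295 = 4.75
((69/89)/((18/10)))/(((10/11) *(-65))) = -253/34710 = -0.01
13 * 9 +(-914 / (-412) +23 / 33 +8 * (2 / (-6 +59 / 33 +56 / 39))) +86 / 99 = 931257115 / 8096418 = 115.02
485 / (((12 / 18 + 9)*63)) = 485 / 609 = 0.80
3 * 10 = 30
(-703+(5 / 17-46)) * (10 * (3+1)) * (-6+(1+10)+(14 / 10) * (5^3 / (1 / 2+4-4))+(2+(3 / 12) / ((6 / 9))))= -181946760 / 17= -10702750.59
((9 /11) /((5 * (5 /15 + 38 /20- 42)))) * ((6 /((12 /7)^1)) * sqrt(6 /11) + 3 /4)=-189 * sqrt(66) /144353- 81 /26246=-0.01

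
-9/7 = -1.29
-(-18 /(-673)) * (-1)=18 /673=0.03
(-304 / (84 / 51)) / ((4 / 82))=-26486 / 7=-3783.71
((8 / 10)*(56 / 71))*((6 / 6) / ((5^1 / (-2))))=-448 / 1775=-0.25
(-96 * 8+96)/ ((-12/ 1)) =56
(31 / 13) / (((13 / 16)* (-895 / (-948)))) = 470208 / 151255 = 3.11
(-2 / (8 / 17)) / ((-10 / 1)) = 17 / 40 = 0.42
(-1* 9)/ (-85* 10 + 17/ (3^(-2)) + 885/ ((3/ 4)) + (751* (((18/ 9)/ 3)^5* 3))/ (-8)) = -0.02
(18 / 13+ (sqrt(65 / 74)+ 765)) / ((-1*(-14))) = sqrt(4810) / 1036+ 9963 / 182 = 54.81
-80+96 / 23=-1744 / 23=-75.83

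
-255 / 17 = -15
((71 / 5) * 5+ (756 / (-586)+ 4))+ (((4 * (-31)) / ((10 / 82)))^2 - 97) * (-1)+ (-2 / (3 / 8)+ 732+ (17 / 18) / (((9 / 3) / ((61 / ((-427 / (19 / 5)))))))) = -2860180612319 / 2768850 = -1032985.03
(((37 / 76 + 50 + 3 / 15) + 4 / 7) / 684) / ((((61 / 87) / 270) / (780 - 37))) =26440819281 / 1233176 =21441.24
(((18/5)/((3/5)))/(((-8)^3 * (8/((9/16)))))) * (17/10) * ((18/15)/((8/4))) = -1377/1638400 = -0.00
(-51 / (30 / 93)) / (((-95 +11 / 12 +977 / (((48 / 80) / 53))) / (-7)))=66402 / 5172455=0.01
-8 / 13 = -0.62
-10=-10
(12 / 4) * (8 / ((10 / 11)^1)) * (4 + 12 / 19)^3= 89954304 / 34295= 2622.96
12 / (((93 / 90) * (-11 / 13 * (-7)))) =4680 / 2387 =1.96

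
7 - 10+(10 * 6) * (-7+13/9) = -1009/3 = -336.33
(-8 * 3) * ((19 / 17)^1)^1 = -456 / 17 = -26.82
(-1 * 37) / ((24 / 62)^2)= -35557 / 144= -246.92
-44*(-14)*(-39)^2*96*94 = 8454910464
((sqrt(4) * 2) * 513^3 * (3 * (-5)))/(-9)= 900037980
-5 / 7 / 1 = -5 / 7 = -0.71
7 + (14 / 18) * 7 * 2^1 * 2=259 / 9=28.78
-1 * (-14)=14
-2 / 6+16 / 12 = 1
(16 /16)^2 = 1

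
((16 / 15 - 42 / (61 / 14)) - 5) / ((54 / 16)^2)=-1.19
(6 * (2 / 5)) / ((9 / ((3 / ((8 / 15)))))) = 3 / 2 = 1.50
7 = 7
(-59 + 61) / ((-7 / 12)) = -24 / 7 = -3.43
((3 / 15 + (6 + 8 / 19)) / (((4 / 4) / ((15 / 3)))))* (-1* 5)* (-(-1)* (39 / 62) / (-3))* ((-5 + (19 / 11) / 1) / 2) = -367965 / 6479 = -56.79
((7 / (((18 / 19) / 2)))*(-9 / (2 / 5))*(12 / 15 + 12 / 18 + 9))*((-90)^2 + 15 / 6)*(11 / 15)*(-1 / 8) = 744428531 / 288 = 2584821.29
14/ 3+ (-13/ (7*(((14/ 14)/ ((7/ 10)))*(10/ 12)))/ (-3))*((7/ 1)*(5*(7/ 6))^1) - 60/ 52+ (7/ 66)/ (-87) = 4617776/ 186615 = 24.74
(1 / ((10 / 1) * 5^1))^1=1 / 50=0.02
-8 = -8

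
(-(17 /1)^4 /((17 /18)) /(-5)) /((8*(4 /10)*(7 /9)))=397953 /56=7106.30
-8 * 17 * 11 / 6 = -748 / 3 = -249.33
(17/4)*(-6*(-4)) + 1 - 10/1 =93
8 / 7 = 1.14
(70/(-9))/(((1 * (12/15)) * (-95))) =35/342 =0.10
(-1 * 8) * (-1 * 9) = 72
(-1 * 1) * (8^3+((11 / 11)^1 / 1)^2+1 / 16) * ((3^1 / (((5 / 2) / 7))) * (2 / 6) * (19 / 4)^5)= -142284076837 / 40960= -3473732.34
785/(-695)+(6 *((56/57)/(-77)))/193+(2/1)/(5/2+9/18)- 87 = -1471177736/16820529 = -87.46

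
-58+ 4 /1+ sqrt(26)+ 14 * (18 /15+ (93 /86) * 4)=sqrt(26)+ 5022 /215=28.46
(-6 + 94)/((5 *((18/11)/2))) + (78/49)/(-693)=3651874/169785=21.51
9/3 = 3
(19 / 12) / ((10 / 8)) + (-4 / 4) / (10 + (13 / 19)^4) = 23348834 / 19976565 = 1.17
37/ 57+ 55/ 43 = 4726/ 2451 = 1.93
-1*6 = -6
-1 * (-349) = 349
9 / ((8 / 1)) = 9 / 8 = 1.12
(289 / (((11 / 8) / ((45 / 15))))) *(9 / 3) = 20808 / 11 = 1891.64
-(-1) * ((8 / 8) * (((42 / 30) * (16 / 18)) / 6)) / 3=28 / 405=0.07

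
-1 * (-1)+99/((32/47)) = 4685/32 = 146.41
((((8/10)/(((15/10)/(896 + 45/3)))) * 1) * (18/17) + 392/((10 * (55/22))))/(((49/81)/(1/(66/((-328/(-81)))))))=36949856/687225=53.77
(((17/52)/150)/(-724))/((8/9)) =-51/15059200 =-0.00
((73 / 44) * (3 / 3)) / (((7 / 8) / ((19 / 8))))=1387 / 308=4.50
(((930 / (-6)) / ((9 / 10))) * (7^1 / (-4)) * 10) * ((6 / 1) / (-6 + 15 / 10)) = -108500 / 27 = -4018.52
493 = 493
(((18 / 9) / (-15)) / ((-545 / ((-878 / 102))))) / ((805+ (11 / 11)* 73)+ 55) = -878 / 388991025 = -0.00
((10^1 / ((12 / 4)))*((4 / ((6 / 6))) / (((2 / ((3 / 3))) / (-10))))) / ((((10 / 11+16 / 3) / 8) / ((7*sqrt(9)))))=-184800 / 103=-1794.17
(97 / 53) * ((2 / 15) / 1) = 194 / 795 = 0.24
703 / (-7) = -703 / 7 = -100.43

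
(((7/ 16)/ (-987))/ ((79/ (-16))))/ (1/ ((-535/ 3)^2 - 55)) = 285730/ 100251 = 2.85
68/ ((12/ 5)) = 85/ 3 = 28.33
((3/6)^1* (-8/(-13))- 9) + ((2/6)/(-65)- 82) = -17686/195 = -90.70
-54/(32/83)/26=-2241/416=-5.39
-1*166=-166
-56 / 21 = -8 / 3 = -2.67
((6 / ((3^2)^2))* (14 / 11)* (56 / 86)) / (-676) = -196 / 2158299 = -0.00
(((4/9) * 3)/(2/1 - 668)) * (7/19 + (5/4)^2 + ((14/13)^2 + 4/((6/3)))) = -261539/25662312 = -0.01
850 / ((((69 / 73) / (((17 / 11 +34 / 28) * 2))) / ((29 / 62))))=382383125 / 164703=2321.65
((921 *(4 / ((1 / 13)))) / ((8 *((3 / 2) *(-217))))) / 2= -3991 / 434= -9.20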